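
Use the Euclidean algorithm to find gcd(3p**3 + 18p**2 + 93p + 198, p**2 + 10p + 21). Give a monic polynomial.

p + 3

By polynomial division,
  3p**3 + 18p**2 + 93p + 198 = (3p - 12)(p**2 + 10p + 21) + (150p + 450)
  p**2 + 10p + 21 = ((1/150)p + 7/150)(150p + 450) + (0)
Last nonzero remainder: 150p + 450. Dividing through by 150 gives the monic gcd p + 3.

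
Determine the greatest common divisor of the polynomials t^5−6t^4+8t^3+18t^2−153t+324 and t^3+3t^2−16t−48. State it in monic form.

Repeated division with remainder:
  t^5−6t^4+8t^3+18t^2−153t+324 = (t^2−9t+51)(t^3+3t^2−16t−48) + (−231t^2+231t+2772)
  t^3+3t^2−16t−48 = (−(1/231)t−4/231)(−231t^2+231t+2772) + (0)
Last nonzero remainder: −231t^2+231t+2772. Dividing through by −231 gives the monic gcd t^2−t−12.

t^2−t−12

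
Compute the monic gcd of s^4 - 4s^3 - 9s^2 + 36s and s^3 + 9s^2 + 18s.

s^2 + 3s

Apply the Euclidean algorithm:
  s^4 - 4s^3 - 9s^2 + 36s = (s - 13)(s^3 + 9s^2 + 18s) + (90s^2 + 270s)
  s^3 + 9s^2 + 18s = ((1/90)s + 1/15)(90s^2 + 270s) + (0)
Last nonzero remainder: 90s^2 + 270s. Dividing through by 90 gives the monic gcd s^2 + 3s.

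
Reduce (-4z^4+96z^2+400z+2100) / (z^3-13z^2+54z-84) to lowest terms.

Apply the Euclidean algorithm:
  -4z^4+96z^2+400z+2100 = (-4z-52)(z^3-13z^2+54z-84) + (-364z^2+2872z-2268)
  z^3-13z^2+54z-84 = (-(1/364)z+465/33124)(-364z^2+2872z-2268) + ((61707/8281)z-61707/1183)
  -364z^2+2872z-2268 = (-(3014284/61707)z+894348/20569)((61707/8281)z-61707/1183) + (0)
Last nonzero remainder: (61707/8281)z-61707/1183. Dividing through by 61707/8281 gives the monic gcd z-7.
Cancel z-7 from numerator and denominator to get the reduced form.

(-4z^3-28z^2-100z-300)/(z^2-6z+12)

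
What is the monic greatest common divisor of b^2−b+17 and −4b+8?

Repeated division with remainder:
  b^2−b+17 = (−(1/4)b−1/4)(−4b+8) + (19)
  −4b+8 = (−(4/19)b+8/19)(19) + (0)
The last nonzero remainder is the constant 19, so the polynomials are coprime and gcd = 1.

1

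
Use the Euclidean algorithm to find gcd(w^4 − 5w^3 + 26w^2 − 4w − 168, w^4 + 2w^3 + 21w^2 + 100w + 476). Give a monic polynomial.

Repeated division with remainder:
  w^4 − 5w^3 + 26w^2 − 4w − 168 = (w^4 + 2w^3 + 21w^2 + 100w + 476) + (−7w^3 + 5w^2 − 104w − 644)
  w^4 + 2w^3 + 21w^2 + 100w + 476 = (−(1/7)w − 19/49)(−7w^3 + 5w^2 − 104w − 644) + ((396/49)w^2 − (1584/49)w + 1584/7)
  −7w^3 + 5w^2 − 104w − 644 = (−(343/396)w − 1127/396)((396/49)w^2 − (1584/49)w + 1584/7) + (0)
Last nonzero remainder: (396/49)w^2 − (1584/49)w + 1584/7. Dividing through by 396/49 gives the monic gcd w^2 − 4w + 28.

w^2 − 4w + 28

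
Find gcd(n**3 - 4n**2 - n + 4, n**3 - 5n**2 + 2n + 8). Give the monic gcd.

n**2 - 3n - 4

Apply the Euclidean algorithm:
  n**3 - 4n**2 - n + 4 = (n**3 - 5n**2 + 2n + 8) + (n**2 - 3n - 4)
  n**3 - 5n**2 + 2n + 8 = (n - 2)(n**2 - 3n - 4) + (0)
The last nonzero remainder n**2 - 3n - 4 is already monic.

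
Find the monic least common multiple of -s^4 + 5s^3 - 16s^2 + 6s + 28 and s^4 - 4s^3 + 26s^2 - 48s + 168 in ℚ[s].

s^6 - 5s^5 + 28s^4 - 66s^3 + 164s^2 - 72s - 336

Euclidean algorithm in ℚ[s]:
  -s^4 + 5s^3 - 16s^2 + 6s + 28 = (-1)(s^4 - 4s^3 + 26s^2 - 48s + 168) + (s^3 + 10s^2 - 42s + 196)
  s^4 - 4s^3 + 26s^2 - 48s + 168 = (s - 14)(s^3 + 10s^2 - 42s + 196) + (208s^2 - 832s + 2912)
  s^3 + 10s^2 - 42s + 196 = ((1/208)s + 7/104)(208s^2 - 832s + 2912) + (0)
Last nonzero remainder: 208s^2 - 832s + 2912. Dividing through by 208 gives the monic gcd s^2 - 4s + 14.
Then lcm(f, g) = f·g / gcd(f, g); expanding and making the result monic gives the answer.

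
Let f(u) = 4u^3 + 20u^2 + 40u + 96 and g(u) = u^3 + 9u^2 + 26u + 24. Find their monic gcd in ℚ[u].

u + 4

By polynomial division,
  4u^3 + 20u^2 + 40u + 96 = (4)(u^3 + 9u^2 + 26u + 24) + (-16u^2 - 64u)
  u^3 + 9u^2 + 26u + 24 = (-(1/16)u - 5/16)(-16u^2 - 64u) + (6u + 24)
  -16u^2 - 64u = (-(8/3)u)(6u + 24) + (0)
Last nonzero remainder: 6u + 24. Dividing through by 6 gives the monic gcd u + 4.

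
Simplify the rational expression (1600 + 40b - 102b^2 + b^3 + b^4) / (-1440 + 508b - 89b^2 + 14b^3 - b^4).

(-40 - 14b - b^2)/(36 - b + b^2)

By polynomial division,
  b^4 + b^3 - 102b^2 + 40b + 1600 = (-1)(-b^4 + 14b^3 - 89b^2 + 508b - 1440) + (15b^3 - 191b^2 + 548b + 160)
  -b^4 + 14b^3 - 89b^2 + 508b - 1440 = (-(1/15)b + 19/225)(15b^3 - 191b^2 + 548b + 160) + (-(8176/225)b^2 + (106288/225)b - 65408/45)
  15b^3 - 191b^2 + 548b + 160 = (-(3375/8176)b - 225/2044)(-(8176/225)b^2 + (106288/225)b - 65408/45) + (0)
Last nonzero remainder: -(8176/225)b^2 + (106288/225)b - 65408/45. Dividing through by -8176/225 gives the monic gcd b^2 - 13b + 40.
Cancel b^2 - 13b + 40 from numerator and denominator to get the reduced form.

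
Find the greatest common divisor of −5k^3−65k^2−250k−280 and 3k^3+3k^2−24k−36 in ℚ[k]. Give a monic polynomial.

k+2

By polynomial division,
  −5k^3−65k^2−250k−280 = (−5/3)(3k^3+3k^2−24k−36) + (−60k^2−290k−340)
  3k^3+3k^2−24k−36 = (−(1/20)k+23/120)(−60k^2−290k−340) + ((175/12)k+175/6)
  −60k^2−290k−340 = (−(144/35)k−408/35)((175/12)k+175/6) + (0)
Last nonzero remainder: (175/12)k+175/6. Dividing through by 175/12 gives the monic gcd k+2.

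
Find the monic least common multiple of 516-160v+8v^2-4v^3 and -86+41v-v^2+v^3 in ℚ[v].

258-209v+44v^2-4v^3+v^4

Euclidean algorithm in ℚ[v]:
  -4v^3+8v^2-160v+516 = (-4)(v^3-v^2+41v-86) + (4v^2+4v+172)
  v^3-v^2+41v-86 = ((1/4)v-1/2)(4v^2+4v+172) + (0)
Last nonzero remainder: 4v^2+4v+172. Dividing through by 4 gives the monic gcd v^2+v+43.
Then lcm(f, g) = f·g / gcd(f, g); expanding and making the result monic gives the answer.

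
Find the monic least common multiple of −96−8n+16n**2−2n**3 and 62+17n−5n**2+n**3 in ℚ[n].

Euclidean algorithm in ℚ[n]:
  −2n**3+16n**2−8n−96 = (−2)(n**3−5n**2+17n+62) + (6n**2+26n+28)
  n**3−5n**2+17n+62 = ((1/6)n−14/9)(6n**2+26n+28) + ((475/9)n+950/9)
  6n**2+26n+28 = ((54/475)n+126/475)((475/9)n+950/9) + (0)
Last nonzero remainder: (475/9)n+950/9. Dividing through by 475/9 gives the monic gcd n+2.
Then lcm(f, g) = f·g / gcd(f, g); expanding and making the result monic gives the answer.

1488−212n−228n**2+91n**3−15n**4+n**5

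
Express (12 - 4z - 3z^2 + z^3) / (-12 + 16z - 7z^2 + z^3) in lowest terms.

Repeated division with remainder:
  z^3 - 3z^2 - 4z + 12 = (z^3 - 7z^2 + 16z - 12) + (4z^2 - 20z + 24)
  z^3 - 7z^2 + 16z - 12 = ((1/4)z - 1/2)(4z^2 - 20z + 24) + (0)
Last nonzero remainder: 4z^2 - 20z + 24. Dividing through by 4 gives the monic gcd z^2 - 5z + 6.
Cancel z^2 - 5z + 6 from numerator and denominator to get the reduced form.

(2 + z)/(-2 + z)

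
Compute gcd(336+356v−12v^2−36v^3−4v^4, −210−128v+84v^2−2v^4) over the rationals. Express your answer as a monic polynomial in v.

Apply the Euclidean algorithm:
  −4v^4−36v^3−12v^2+356v+336 = (2)(−2v^4+84v^2−128v−210) + (−36v^3−180v^2+612v+756)
  −2v^4+84v^2−128v−210 = ((1/18)v−5/18)(−36v^3−180v^2+612v+756) + (0)
Last nonzero remainder: −36v^3−180v^2+612v+756. Dividing through by −36 gives the monic gcd v^3+5v^2−17v−21.

−21−17v+5v^2+v^3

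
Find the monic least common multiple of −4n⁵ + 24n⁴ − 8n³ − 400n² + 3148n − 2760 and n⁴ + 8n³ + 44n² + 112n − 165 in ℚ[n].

n⁷ − 2n⁶ + 11n⁵ − 90n⁴ − 321n³ + 842n² − 23211n + 22770

By polynomial division,
  −4n⁵ + 24n⁴ − 8n³ − 400n² + 3148n − 2760 = (−4n + 56)(n⁴ + 8n³ + 44n² + 112n − 165) + (−280n³ − 2416n² − 3784n + 6480)
  n⁴ + 8n³ + 44n² + 112n − 165 = (−(1/280)n + 11/4900)(−280n³ − 2416n² − 3784n + 6480) + ((43989/1225)n² + (175956/1225)n − 43989/245)
  −280n³ − 2416n² − 3784n + 6480 = (−(343000/43989)n − 529200/14663)((43989/1225)n² + (175956/1225)n − 43989/245) + (0)
Last nonzero remainder: (43989/1225)n² + (175956/1225)n − 43989/245. Dividing through by 43989/1225 gives the monic gcd n² + 4n − 5.
Then lcm(f, g) = f·g / gcd(f, g); expanding and making the result monic gives the answer.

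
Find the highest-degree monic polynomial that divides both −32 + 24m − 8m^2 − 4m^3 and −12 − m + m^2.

1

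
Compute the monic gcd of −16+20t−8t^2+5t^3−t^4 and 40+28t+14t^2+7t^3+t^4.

4+t^2

Euclidean algorithm in ℚ[t]:
  −t^4+5t^3−8t^2+20t−16 = (−1)(t^4+7t^3+14t^2+28t+40) + (12t^3+6t^2+48t+24)
  t^4+7t^3+14t^2+28t+40 = ((1/12)t+13/24)(12t^3+6t^2+48t+24) + ((27/4)t^2+27)
  12t^3+6t^2+48t+24 = ((16/9)t+8/9)((27/4)t^2+27) + (0)
Last nonzero remainder: (27/4)t^2+27. Dividing through by 27/4 gives the monic gcd t^2+4.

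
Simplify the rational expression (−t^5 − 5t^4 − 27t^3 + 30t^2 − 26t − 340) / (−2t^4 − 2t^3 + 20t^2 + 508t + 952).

Euclidean algorithm in ℚ[t]:
  −t^5 − 5t^4 − 27t^3 + 30t^2 − 26t − 340 = ((1/2)t + 2)(−2t^4 − 2t^3 + 20t^2 + 508t + 952) + (−33t^3 − 264t^2 − 1518t − 2244)
  −2t^4 − 2t^3 + 20t^2 + 508t + 952 = ((2/33)t − 14/33)(−33t^3 − 264t^2 − 1518t − 2244) + (0)
Last nonzero remainder: −33t^3 − 264t^2 − 1518t − 2244. Dividing through by −33 gives the monic gcd t^3 + 8t^2 + 46t + 68.
Cancel t^3 + 8t^2 + 46t + 68 from numerator and denominator to get the reduced form.

(t^2 − 3t + 5)/(2t − 14)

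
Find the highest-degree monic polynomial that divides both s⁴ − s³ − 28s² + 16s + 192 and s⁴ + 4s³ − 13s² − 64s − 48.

s³ + 3s² − 16s − 48

Apply the Euclidean algorithm:
  s⁴ − s³ − 28s² + 16s + 192 = (s⁴ + 4s³ − 13s² − 64s − 48) + (−5s³ − 15s² + 80s + 240)
  s⁴ + 4s³ − 13s² − 64s − 48 = (−(1/5)s − 1/5)(−5s³ − 15s² + 80s + 240) + (0)
Last nonzero remainder: −5s³ − 15s² + 80s + 240. Dividing through by −5 gives the monic gcd s³ + 3s² − 16s − 48.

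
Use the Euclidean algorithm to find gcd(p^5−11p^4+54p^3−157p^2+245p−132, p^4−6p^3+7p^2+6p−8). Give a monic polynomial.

Apply the Euclidean algorithm:
  p^5−11p^4+54p^3−157p^2+245p−132 = (p−5)(p^4−6p^3+7p^2+6p−8) + (17p^3−128p^2+283p−172)
  p^4−6p^3+7p^2+6p−8 = ((1/17)p+26/289)(17p^3−128p^2+283p−172) + ((540/289)p^2−(2700/289)p+2160/289)
  17p^3−128p^2+283p−172 = ((4913/540)p−12427/540)((540/289)p^2−(2700/289)p+2160/289) + (0)
Last nonzero remainder: (540/289)p^2−(2700/289)p+2160/289. Dividing through by 540/289 gives the monic gcd p^2−5p+4.

p^2−5p+4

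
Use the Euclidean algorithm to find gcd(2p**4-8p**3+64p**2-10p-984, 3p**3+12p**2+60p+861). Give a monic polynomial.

By polynomial division,
  2p**4-8p**3+64p**2-10p-984 = ((2/3)p-16/3)(3p**3+12p**2+60p+861) + (88p**2-264p+3608)
  3p**3+12p**2+60p+861 = ((3/88)p+21/88)(88p**2-264p+3608) + (0)
Last nonzero remainder: 88p**2-264p+3608. Dividing through by 88 gives the monic gcd p**2-3p+41.

p**2-3p+41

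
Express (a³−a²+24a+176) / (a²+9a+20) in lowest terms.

Apply the Euclidean algorithm:
  a³−a²+24a+176 = (a−10)(a²+9a+20) + (94a+376)
  a²+9a+20 = ((1/94)a+5/94)(94a+376) + (0)
Last nonzero remainder: 94a+376. Dividing through by 94 gives the monic gcd a+4.
Cancel a+4 from numerator and denominator to get the reduced form.

(a²−5a+44)/(a+5)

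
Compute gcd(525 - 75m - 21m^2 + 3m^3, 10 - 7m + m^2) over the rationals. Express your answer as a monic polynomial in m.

-5 + m

By polynomial division,
  3m^3 - 21m^2 - 75m + 525 = (3m)(m^2 - 7m + 10) + (-105m + 525)
  m^2 - 7m + 10 = (-(1/105)m + 2/105)(-105m + 525) + (0)
Last nonzero remainder: -105m + 525. Dividing through by -105 gives the monic gcd m - 5.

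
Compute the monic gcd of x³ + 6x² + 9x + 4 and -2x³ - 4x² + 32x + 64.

x + 4

By polynomial division,
  x³ + 6x² + 9x + 4 = (-1/2)(-2x³ - 4x² + 32x + 64) + (4x² + 25x + 36)
  -2x³ - 4x² + 32x + 64 = (-(1/2)x + 17/8)(4x² + 25x + 36) + (-(25/8)x - 25/2)
  4x² + 25x + 36 = (-(32/25)x - 72/25)(-(25/8)x - 25/2) + (0)
Last nonzero remainder: -(25/8)x - 25/2. Dividing through by -25/8 gives the monic gcd x + 4.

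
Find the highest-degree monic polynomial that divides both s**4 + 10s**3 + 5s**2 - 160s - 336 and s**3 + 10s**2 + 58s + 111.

s + 3

Apply the Euclidean algorithm:
  s**4 + 10s**3 + 5s**2 - 160s - 336 = (s)(s**3 + 10s**2 + 58s + 111) + (-53s**2 - 271s - 336)
  s**3 + 10s**2 + 58s + 111 = (-(1/53)s - 259/2809)(-53s**2 - 271s - 336) + ((74925/2809)s + 224775/2809)
  -53s**2 - 271s - 336 = (-(148877/74925)s - 314608/74925)((74925/2809)s + 224775/2809) + (0)
Last nonzero remainder: (74925/2809)s + 224775/2809. Dividing through by 74925/2809 gives the monic gcd s + 3.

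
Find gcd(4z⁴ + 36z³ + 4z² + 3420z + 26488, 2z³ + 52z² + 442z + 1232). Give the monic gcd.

z² + 18z + 77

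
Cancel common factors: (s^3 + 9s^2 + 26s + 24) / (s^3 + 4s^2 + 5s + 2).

(s^2 + 7s + 12)/(s^2 + 2s + 1)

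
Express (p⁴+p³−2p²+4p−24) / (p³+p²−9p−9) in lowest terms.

Repeated division with remainder:
  p⁴+p³−2p²+4p−24 = (p)(p³+p²−9p−9) + (7p²+13p−24)
  p³+p²−9p−9 = ((1/7)p−6/49)(7p²+13p−24) + (−(195/49)p−585/49)
  7p²+13p−24 = (−(343/195)p+392/195)(−(195/49)p−585/49) + (0)
Last nonzero remainder: −(195/49)p−585/49. Dividing through by −195/49 gives the monic gcd p+3.
Cancel p+3 from numerator and denominator to get the reduced form.

(p³−2p²+4p−8)/(p²−2p−3)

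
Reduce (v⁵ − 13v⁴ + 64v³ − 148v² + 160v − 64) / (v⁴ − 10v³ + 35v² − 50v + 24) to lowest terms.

(v² − 6v + 8)/(v − 3)

Apply the Euclidean algorithm:
  v⁵ − 13v⁴ + 64v³ − 148v² + 160v − 64 = (v − 3)(v⁴ − 10v³ + 35v² − 50v + 24) + (−v³ + 7v² − 14v + 8)
  v⁴ − 10v³ + 35v² − 50v + 24 = (−v + 3)(−v³ + 7v² − 14v + 8) + (0)
Last nonzero remainder: −v³ + 7v² − 14v + 8. Dividing through by −1 gives the monic gcd v³ − 7v² + 14v − 8.
Cancel v³ − 7v² + 14v − 8 from numerator and denominator to get the reduced form.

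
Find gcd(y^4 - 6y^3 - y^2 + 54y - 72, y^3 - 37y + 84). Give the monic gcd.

y^2 - 7y + 12

Apply the Euclidean algorithm:
  y^4 - 6y^3 - y^2 + 54y - 72 = (y - 6)(y^3 - 37y + 84) + (36y^2 - 252y + 432)
  y^3 - 37y + 84 = ((1/36)y + 7/36)(36y^2 - 252y + 432) + (0)
Last nonzero remainder: 36y^2 - 252y + 432. Dividing through by 36 gives the monic gcd y^2 - 7y + 12.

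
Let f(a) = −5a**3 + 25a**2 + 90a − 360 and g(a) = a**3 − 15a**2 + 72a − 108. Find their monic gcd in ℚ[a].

By polynomial division,
  −5a**3 + 25a**2 + 90a − 360 = (−5)(a**3 − 15a**2 + 72a − 108) + (−50a**2 + 450a − 900)
  a**3 − 15a**2 + 72a − 108 = (−(1/50)a + 3/25)(−50a**2 + 450a − 900) + (0)
Last nonzero remainder: −50a**2 + 450a − 900. Dividing through by −50 gives the monic gcd a**2 − 9a + 18.

a**2 − 9a + 18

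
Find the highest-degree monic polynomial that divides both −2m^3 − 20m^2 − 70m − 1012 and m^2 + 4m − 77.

m + 11

By polynomial division,
  −2m^3 − 20m^2 − 70m − 1012 = (−2m − 12)(m^2 + 4m − 77) + (−176m − 1936)
  m^2 + 4m − 77 = (−(1/176)m + 7/176)(−176m − 1936) + (0)
Last nonzero remainder: −176m − 1936. Dividing through by −176 gives the monic gcd m + 11.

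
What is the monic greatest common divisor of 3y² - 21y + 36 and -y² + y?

By polynomial division,
  3y² - 21y + 36 = (-3)(-y² + y) + (-18y + 36)
  -y² + y = ((1/18)y + 1/18)(-18y + 36) + (-2)
  -18y + 36 = (9y - 18)(-2) + (0)
The last nonzero remainder is the constant -2, so the polynomials are coprime and gcd = 1.

1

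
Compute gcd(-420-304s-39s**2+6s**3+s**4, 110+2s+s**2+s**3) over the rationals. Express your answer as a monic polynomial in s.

5+s

By polynomial division,
  s**4+6s**3-39s**2-304s-420 = (s+5)(s**3+s**2+2s+110) + (-46s**2-424s-970)
  s**3+s**2+2s+110 = (-(1/46)s+189/1058)(-46s**2-424s-970) + ((29971/529)s+149855/529)
  -46s**2-424s-970 = (-(24334/29971)s-102626/29971)((29971/529)s+149855/529) + (0)
Last nonzero remainder: (29971/529)s+149855/529. Dividing through by 29971/529 gives the monic gcd s+5.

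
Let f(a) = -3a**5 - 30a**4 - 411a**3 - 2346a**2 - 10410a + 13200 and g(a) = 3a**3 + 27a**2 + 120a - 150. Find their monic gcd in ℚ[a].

Repeated division with remainder:
  -3a**5 - 30a**4 - 411a**3 - 2346a**2 - 10410a + 13200 = (-a**2 - a - 88)(3a**3 + 27a**2 + 120a - 150) + (0)
Last nonzero remainder: 3a**3 + 27a**2 + 120a - 150. Dividing through by 3 gives the monic gcd a**3 + 9a**2 + 40a - 50.

a**3 + 9a**2 + 40a - 50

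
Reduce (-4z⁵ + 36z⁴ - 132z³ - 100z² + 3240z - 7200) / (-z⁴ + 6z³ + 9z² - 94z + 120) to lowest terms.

Apply the Euclidean algorithm:
  -4z⁵ + 36z⁴ - 132z³ - 100z² + 3240z - 7200 = (4z - 12)(-z⁴ + 6z³ + 9z² - 94z + 120) + (-96z³ + 384z² + 1632z - 5760)
  -z⁴ + 6z³ + 9z² - 94z + 120 = ((1/96)z - 1/48)(-96z³ + 384z² + 1632z - 5760) + (0)
Last nonzero remainder: -96z³ + 384z² + 1632z - 5760. Dividing through by -96 gives the monic gcd z³ - 4z² - 17z + 60.
Cancel z³ - 4z² - 17z + 60 from numerator and denominator to get the reduced form.

(4z² - 20z + 120)/(z - 2)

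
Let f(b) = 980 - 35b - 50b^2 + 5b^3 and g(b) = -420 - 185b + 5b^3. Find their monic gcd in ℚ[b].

-28 - 3b + b^2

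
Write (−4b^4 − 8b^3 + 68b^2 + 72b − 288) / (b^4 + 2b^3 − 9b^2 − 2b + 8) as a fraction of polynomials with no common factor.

(−4b^2 + 36)/(b^2 − 1)

Repeated division with remainder:
  −4b^4 − 8b^3 + 68b^2 + 72b − 288 = (−4)(b^4 + 2b^3 − 9b^2 − 2b + 8) + (32b^2 + 64b − 256)
  b^4 + 2b^3 − 9b^2 − 2b + 8 = ((1/32)b^2 − 1/32)(32b^2 + 64b − 256) + (0)
Last nonzero remainder: 32b^2 + 64b − 256. Dividing through by 32 gives the monic gcd b^2 + 2b − 8.
Cancel b^2 + 2b − 8 from numerator and denominator to get the reduced form.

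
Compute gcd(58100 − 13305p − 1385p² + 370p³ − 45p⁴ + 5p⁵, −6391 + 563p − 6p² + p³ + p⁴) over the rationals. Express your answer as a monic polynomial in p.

−581 + 104p − 10p² + p³

Euclidean algorithm in ℚ[p]:
  5p⁵ − 45p⁴ + 370p³ − 1385p² − 13305p + 58100 = (5p − 50)(p⁴ + p³ − 6p² + 563p − 6391) + (450p³ − 4500p² + 46800p − 261450)
  p⁴ + p³ − 6p² + 563p − 6391 = ((1/450)p + 11/450)(450p³ − 4500p² + 46800p − 261450) + (0)
Last nonzero remainder: 450p³ − 4500p² + 46800p − 261450. Dividing through by 450 gives the monic gcd p³ − 10p² + 104p − 581.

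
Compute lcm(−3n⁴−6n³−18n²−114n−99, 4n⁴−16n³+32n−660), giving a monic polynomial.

n⁵−3n⁴−4n³+8n²−157n−165

Apply the Euclidean algorithm:
  −3n⁴−6n³−18n²−114n−99 = (−3/4)(4n⁴−16n³+32n−660) + (−18n³−18n²−90n−594)
  4n⁴−16n³+32n−660 = (−(2/9)n+10/9)(−18n³−18n²−90n−594) + (0)
Last nonzero remainder: −18n³−18n²−90n−594. Dividing through by −18 gives the monic gcd n³+n²+5n+33.
Then lcm(f, g) = f·g / gcd(f, g); expanding and making the result monic gives the answer.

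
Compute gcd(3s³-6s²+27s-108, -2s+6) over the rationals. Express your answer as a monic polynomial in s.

s-3

Apply the Euclidean algorithm:
  3s³-6s²+27s-108 = (-(3/2)s²-(3/2)s-18)(-2s+6) + (0)
Last nonzero remainder: -2s+6. Dividing through by -2 gives the monic gcd s-3.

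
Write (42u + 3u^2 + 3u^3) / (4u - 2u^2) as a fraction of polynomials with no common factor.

By polynomial division,
  3u^3 + 3u^2 + 42u = (-(3/2)u - 9/2)(-2u^2 + 4u) + (60u)
  -2u^2 + 4u = (-(1/30)u + 1/15)(60u) + (0)
Last nonzero remainder: 60u. Dividing through by 60 gives the monic gcd u.
Cancel u from numerator and denominator to get the reduced form.

(-42 - 3u - 3u^2)/(-4 + 2u)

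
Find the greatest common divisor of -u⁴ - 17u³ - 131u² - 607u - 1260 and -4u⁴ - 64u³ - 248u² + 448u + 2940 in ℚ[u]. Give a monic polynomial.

By polynomial division,
  -u⁴ - 17u³ - 131u² - 607u - 1260 = (1/4)(-4u⁴ - 64u³ - 248u² + 448u + 2940) + (-u³ - 69u² - 719u - 1995)
  -4u⁴ - 64u³ - 248u² + 448u + 2940 = (4u - 212)(-u³ - 69u² - 719u - 1995) + (-12000u² - 144000u - 420000)
  -u³ - 69u² - 719u - 1995 = ((1/12000)u + 19/4000)(-12000u² - 144000u - 420000) + (0)
Last nonzero remainder: -12000u² - 144000u - 420000. Dividing through by -12000 gives the monic gcd u² + 12u + 35.

u² + 12u + 35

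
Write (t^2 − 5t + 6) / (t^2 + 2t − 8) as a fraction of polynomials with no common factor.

Euclidean algorithm in ℚ[t]:
  t^2 − 5t + 6 = (t^2 + 2t − 8) + (−7t + 14)
  t^2 + 2t − 8 = (−(1/7)t − 4/7)(−7t + 14) + (0)
Last nonzero remainder: −7t + 14. Dividing through by −7 gives the monic gcd t − 2.
Cancel t − 2 from numerator and denominator to get the reduced form.

(t − 3)/(t + 4)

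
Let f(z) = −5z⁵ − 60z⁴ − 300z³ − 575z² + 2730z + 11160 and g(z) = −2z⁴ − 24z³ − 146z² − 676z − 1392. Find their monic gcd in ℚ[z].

z² + 10z + 24

Apply the Euclidean algorithm:
  −5z⁵ − 60z⁴ − 300z³ − 575z² + 2730z + 11160 = ((5/2)z)(−2z⁴ − 24z³ − 146z² − 676z − 1392) + (65z³ + 1115z² + 6210z + 11160)
  −2z⁴ − 24z³ − 146z² − 676z − 1392 = (−(2/65)z + 134/845)(65z³ + 1115z² + 6210z + 11160) + (−(22264/169)z² − (222640/169)z − 534336/169)
  65z³ + 1115z² + 6210z + 11160 = (−(10985/22264)z − 78585/22264)(−(22264/169)z² − (222640/169)z − 534336/169) + (0)
Last nonzero remainder: −(22264/169)z² − (222640/169)z − 534336/169. Dividing through by −22264/169 gives the monic gcd z² + 10z + 24.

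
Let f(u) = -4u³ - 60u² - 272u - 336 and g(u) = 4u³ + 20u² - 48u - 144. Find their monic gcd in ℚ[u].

u² + 8u + 12

Repeated division with remainder:
  -4u³ - 60u² - 272u - 336 = (-1)(4u³ + 20u² - 48u - 144) + (-40u² - 320u - 480)
  4u³ + 20u² - 48u - 144 = (-(1/10)u + 3/10)(-40u² - 320u - 480) + (0)
Last nonzero remainder: -40u² - 320u - 480. Dividing through by -40 gives the monic gcd u² + 8u + 12.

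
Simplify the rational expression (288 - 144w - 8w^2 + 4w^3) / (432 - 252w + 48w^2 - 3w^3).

(48 - 16w - 4w^2)/(72 - 30w + 3w^2)

Apply the Euclidean algorithm:
  4w^3 - 8w^2 - 144w + 288 = (-4/3)(-3w^3 + 48w^2 - 252w + 432) + (56w^2 - 480w + 864)
  -3w^3 + 48w^2 - 252w + 432 = (-(3/56)w + 39/98)(56w^2 - 480w + 864) + (-(720/49)w + 4320/49)
  56w^2 - 480w + 864 = (-(343/90)w + 49/5)(-(720/49)w + 4320/49) + (0)
Last nonzero remainder: -(720/49)w + 4320/49. Dividing through by -720/49 gives the monic gcd w - 6.
Cancel w - 6 from numerator and denominator to get the reduced form.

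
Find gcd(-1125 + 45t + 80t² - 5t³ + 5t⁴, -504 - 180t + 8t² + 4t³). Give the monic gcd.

Apply the Euclidean algorithm:
  5t⁴ - 5t³ + 80t² + 45t - 1125 = ((5/4)t - 15/4)(4t³ + 8t² - 180t - 504) + (335t² - 3015)
  4t³ + 8t² - 180t - 504 = ((4/335)t + 8/335)(335t² - 3015) + (-144t - 432)
  335t² - 3015 = (-(335/144)t + 335/48)(-144t - 432) + (0)
Last nonzero remainder: -144t - 432. Dividing through by -144 gives the monic gcd t + 3.

3 + t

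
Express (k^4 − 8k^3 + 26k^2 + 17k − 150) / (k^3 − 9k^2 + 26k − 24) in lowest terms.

(k^3 − 5k^2 + 11k + 50)/(k^2 − 6k + 8)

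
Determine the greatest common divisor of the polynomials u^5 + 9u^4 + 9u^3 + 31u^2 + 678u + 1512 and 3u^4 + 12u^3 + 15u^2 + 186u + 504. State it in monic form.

Apply the Euclidean algorithm:
  u^5 + 9u^4 + 9u^3 + 31u^2 + 678u + 1512 = ((1/3)u + 5/3)(3u^4 + 12u^3 + 15u^2 + 186u + 504) + (-16u^3 - 56u^2 + 200u + 672)
  3u^4 + 12u^3 + 15u^2 + 186u + 504 = (-(3/16)u - 3/32)(-16u^3 - 56u^2 + 200u + 672) + ((189/4)u^2 + (1323/4)u + 567)
  -16u^3 - 56u^2 + 200u + 672 = (-(64/189)u + 32/27)((189/4)u^2 + (1323/4)u + 567) + (0)
Last nonzero remainder: (189/4)u^2 + (1323/4)u + 567. Dividing through by 189/4 gives the monic gcd u^2 + 7u + 12.

u^2 + 7u + 12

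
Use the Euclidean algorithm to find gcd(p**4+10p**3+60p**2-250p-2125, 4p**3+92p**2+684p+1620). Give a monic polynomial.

p+5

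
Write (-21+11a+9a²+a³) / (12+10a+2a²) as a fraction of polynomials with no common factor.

(-7+6a+a²)/(4+2a)

Repeated division with remainder:
  a³+9a²+11a-21 = ((1/2)a+2)(2a²+10a+12) + (-15a-45)
  2a²+10a+12 = (-(2/15)a-4/15)(-15a-45) + (0)
Last nonzero remainder: -15a-45. Dividing through by -15 gives the monic gcd a+3.
Cancel a+3 from numerator and denominator to get the reduced form.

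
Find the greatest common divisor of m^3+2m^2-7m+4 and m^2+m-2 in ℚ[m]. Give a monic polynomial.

By polynomial division,
  m^3+2m^2-7m+4 = (m+1)(m^2+m-2) + (-6m+6)
  m^2+m-2 = (-(1/6)m-1/3)(-6m+6) + (0)
Last nonzero remainder: -6m+6. Dividing through by -6 gives the monic gcd m-1.

m-1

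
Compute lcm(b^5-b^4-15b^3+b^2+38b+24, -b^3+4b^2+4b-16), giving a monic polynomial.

b^6+b^5-17b^4-29b^3+40b^2+100b+48

Apply the Euclidean algorithm:
  b^5-b^4-15b^3+b^2+38b+24 = (-b^2-3b-1)(-b^3+4b^2+4b-16) + (b^2-6b+8)
  -b^3+4b^2+4b-16 = (-b-2)(b^2-6b+8) + (0)
The last nonzero remainder b^2-6b+8 is already monic.
Then lcm(f, g) = f·g / gcd(f, g); expanding and making the result monic gives the answer.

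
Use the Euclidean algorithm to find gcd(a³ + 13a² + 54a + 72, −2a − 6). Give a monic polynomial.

a + 3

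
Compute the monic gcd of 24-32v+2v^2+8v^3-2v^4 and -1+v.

-1+v

Euclidean algorithm in ℚ[v]:
  -2v^4+8v^3+2v^2-32v+24 = (-2v^3+6v^2+8v-24)(v-1) + (0)
The last nonzero remainder v-1 is already monic.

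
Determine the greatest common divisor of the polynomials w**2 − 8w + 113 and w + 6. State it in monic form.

1

Euclidean algorithm in ℚ[w]:
  w**2 − 8w + 113 = (w − 14)(w + 6) + (197)
  w + 6 = ((1/197)w + 6/197)(197) + (0)
The last nonzero remainder is the constant 197, so the polynomials are coprime and gcd = 1.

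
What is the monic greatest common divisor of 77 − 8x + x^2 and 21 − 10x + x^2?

1

Apply the Euclidean algorithm:
  x^2 − 8x + 77 = (x^2 − 10x + 21) + (2x + 56)
  x^2 − 10x + 21 = ((1/2)x − 19)(2x + 56) + (1085)
  2x + 56 = ((2/1085)x + 8/155)(1085) + (0)
The last nonzero remainder is the constant 1085, so the polynomials are coprime and gcd = 1.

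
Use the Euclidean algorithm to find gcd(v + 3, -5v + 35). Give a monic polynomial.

1

By polynomial division,
  v + 3 = (-1/5)(-5v + 35) + (10)
  -5v + 35 = (-(1/2)v + 7/2)(10) + (0)
The last nonzero remainder is the constant 10, so the polynomials are coprime and gcd = 1.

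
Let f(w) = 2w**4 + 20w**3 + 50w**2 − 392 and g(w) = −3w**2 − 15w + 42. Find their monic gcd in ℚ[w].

Apply the Euclidean algorithm:
  2w**4 + 20w**3 + 50w**2 − 392 = (−(2/3)w**2 − (10/3)w − 28/3)(−3w**2 − 15w + 42) + (0)
Last nonzero remainder: −3w**2 − 15w + 42. Dividing through by −3 gives the monic gcd w**2 + 5w − 14.

w**2 + 5w − 14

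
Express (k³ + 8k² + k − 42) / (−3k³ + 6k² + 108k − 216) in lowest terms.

By polynomial division,
  k³ + 8k² + k − 42 = (−1/3)(−3k³ + 6k² + 108k − 216) + (10k² + 37k − 114)
  −3k³ + 6k² + 108k − 216 = (−(3/10)k + 171/100)(10k² + 37k − 114) + ((1053/100)k − 1053/50)
  10k² + 37k − 114 = ((1000/1053)k + 1900/351)((1053/100)k − 1053/50) + (0)
Last nonzero remainder: (1053/100)k − 1053/50. Dividing through by 1053/100 gives the monic gcd k − 2.
Cancel k − 2 from numerator and denominator to get the reduced form.

(−k² − 10k − 21)/(3k² − 108)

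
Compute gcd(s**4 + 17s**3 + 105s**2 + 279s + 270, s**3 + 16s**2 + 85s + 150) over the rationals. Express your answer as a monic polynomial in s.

Euclidean algorithm in ℚ[s]:
  s**4 + 17s**3 + 105s**2 + 279s + 270 = (s + 1)(s**3 + 16s**2 + 85s + 150) + (4s**2 + 44s + 120)
  s**3 + 16s**2 + 85s + 150 = ((1/4)s + 5/4)(4s**2 + 44s + 120) + (0)
Last nonzero remainder: 4s**2 + 44s + 120. Dividing through by 4 gives the monic gcd s**2 + 11s + 30.

s**2 + 11s + 30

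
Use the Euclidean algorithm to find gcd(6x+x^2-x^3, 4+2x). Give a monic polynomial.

2+x

Repeated division with remainder:
  -x^3+x^2+6x = (-(1/2)x^2+(3/2)x)(2x+4) + (0)
Last nonzero remainder: 2x+4. Dividing through by 2 gives the monic gcd x+2.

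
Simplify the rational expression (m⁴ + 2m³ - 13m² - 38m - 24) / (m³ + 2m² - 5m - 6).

(m² - 2m - 8)/(m - 2)

Repeated division with remainder:
  m⁴ + 2m³ - 13m² - 38m - 24 = (m)(m³ + 2m² - 5m - 6) + (-8m² - 32m - 24)
  m³ + 2m² - 5m - 6 = (-(1/8)m + 1/4)(-8m² - 32m - 24) + (0)
Last nonzero remainder: -8m² - 32m - 24. Dividing through by -8 gives the monic gcd m² + 4m + 3.
Cancel m² + 4m + 3 from numerator and denominator to get the reduced form.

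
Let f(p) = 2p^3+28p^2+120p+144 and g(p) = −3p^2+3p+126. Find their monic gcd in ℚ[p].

p+6

Repeated division with remainder:
  2p^3+28p^2+120p+144 = (−(2/3)p−10)(−3p^2+3p+126) + (234p+1404)
  −3p^2+3p+126 = (−(1/78)p+7/78)(234p+1404) + (0)
Last nonzero remainder: 234p+1404. Dividing through by 234 gives the monic gcd p+6.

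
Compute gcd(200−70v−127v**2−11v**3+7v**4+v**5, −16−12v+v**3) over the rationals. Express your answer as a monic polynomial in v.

By polynomial division,
  v**5+7v**4−11v**3−127v**2−70v+200 = (v**2+7v+1)(v**3−12v−16) + (−27v**2+54v+216)
  v**3−12v−16 = (−(1/27)v−2/27)(−27v**2+54v+216) + (0)
Last nonzero remainder: −27v**2+54v+216. Dividing through by −27 gives the monic gcd v**2−2v−8.

−8−2v+v**2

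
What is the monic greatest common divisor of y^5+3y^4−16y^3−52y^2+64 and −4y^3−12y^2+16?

Apply the Euclidean algorithm:
  y^5+3y^4−16y^3−52y^2+64 = (−(1/4)y^2+4)(−4y^3−12y^2+16) + (0)
Last nonzero remainder: −4y^3−12y^2+16. Dividing through by −4 gives the monic gcd y^3+3y^2−4.

y^3+3y^2−4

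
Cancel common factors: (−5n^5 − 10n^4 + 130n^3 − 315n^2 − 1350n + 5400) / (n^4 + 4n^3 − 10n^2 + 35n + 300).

(−5n^2 − 15n + 90)/(n + 5)

By polynomial division,
  −5n^5 − 10n^4 + 130n^3 − 315n^2 − 1350n + 5400 = (−5n + 10)(n^4 + 4n^3 − 10n^2 + 35n + 300) + (40n^3 − 40n^2 − 200n + 2400)
  n^4 + 4n^3 − 10n^2 + 35n + 300 = ((1/40)n + 1/8)(40n^3 − 40n^2 − 200n + 2400) + (0)
Last nonzero remainder: 40n^3 − 40n^2 − 200n + 2400. Dividing through by 40 gives the monic gcd n^3 − n^2 − 5n + 60.
Cancel n^3 − n^2 − 5n + 60 from numerator and denominator to get the reduced form.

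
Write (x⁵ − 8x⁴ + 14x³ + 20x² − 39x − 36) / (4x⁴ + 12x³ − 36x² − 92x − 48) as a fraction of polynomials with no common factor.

(x² − 7x + 12)/(4x + 16)

Repeated division with remainder:
  x⁵ − 8x⁴ + 14x³ + 20x² − 39x − 36 = ((1/4)x − 11/4)(4x⁴ + 12x³ − 36x² − 92x − 48) + (56x³ − 56x² − 280x − 168)
  4x⁴ + 12x³ − 36x² − 92x − 48 = ((1/14)x + 2/7)(56x³ − 56x² − 280x − 168) + (0)
Last nonzero remainder: 56x³ − 56x² − 280x − 168. Dividing through by 56 gives the monic gcd x³ − x² − 5x − 3.
Cancel x³ − x² − 5x − 3 from numerator and denominator to get the reduced form.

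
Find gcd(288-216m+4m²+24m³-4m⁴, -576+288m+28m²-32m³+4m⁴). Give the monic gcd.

By polynomial division,
  -4m⁴+24m³+4m²-216m+288 = (-1)(4m⁴-32m³+28m²+288m-576) + (-8m³+32m²+72m-288)
  4m⁴-32m³+28m²+288m-576 = (-(1/2)m+2)(-8m³+32m²+72m-288) + (0)
Last nonzero remainder: -8m³+32m²+72m-288. Dividing through by -8 gives the monic gcd m³-4m²-9m+36.

36-9m-4m²+m³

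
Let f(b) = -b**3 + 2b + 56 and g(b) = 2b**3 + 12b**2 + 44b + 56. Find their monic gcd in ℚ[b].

Euclidean algorithm in ℚ[b]:
  -b**3 + 2b + 56 = (-1/2)(2b**3 + 12b**2 + 44b + 56) + (6b**2 + 24b + 84)
  2b**3 + 12b**2 + 44b + 56 = ((1/3)b + 2/3)(6b**2 + 24b + 84) + (0)
Last nonzero remainder: 6b**2 + 24b + 84. Dividing through by 6 gives the monic gcd b**2 + 4b + 14.

b**2 + 4b + 14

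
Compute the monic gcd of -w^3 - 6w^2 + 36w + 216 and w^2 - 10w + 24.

Repeated division with remainder:
  -w^3 - 6w^2 + 36w + 216 = (-w - 16)(w^2 - 10w + 24) + (-100w + 600)
  w^2 - 10w + 24 = (-(1/100)w + 1/25)(-100w + 600) + (0)
Last nonzero remainder: -100w + 600. Dividing through by -100 gives the monic gcd w - 6.

w - 6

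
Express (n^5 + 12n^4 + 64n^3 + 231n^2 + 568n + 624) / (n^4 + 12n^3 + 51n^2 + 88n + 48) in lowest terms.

(n^2 + n + 13)/(n + 1)

Apply the Euclidean algorithm:
  n^5 + 12n^4 + 64n^3 + 231n^2 + 568n + 624 = (n)(n^4 + 12n^3 + 51n^2 + 88n + 48) + (13n^3 + 143n^2 + 520n + 624)
  n^4 + 12n^3 + 51n^2 + 88n + 48 = ((1/13)n + 1/13)(13n^3 + 143n^2 + 520n + 624) + (0)
Last nonzero remainder: 13n^3 + 143n^2 + 520n + 624. Dividing through by 13 gives the monic gcd n^3 + 11n^2 + 40n + 48.
Cancel n^3 + 11n^2 + 40n + 48 from numerator and denominator to get the reduced form.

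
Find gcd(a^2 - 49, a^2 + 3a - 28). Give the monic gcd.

a + 7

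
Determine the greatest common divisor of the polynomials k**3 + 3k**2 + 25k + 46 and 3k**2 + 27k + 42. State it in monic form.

k + 2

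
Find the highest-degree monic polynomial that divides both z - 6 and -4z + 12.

1

Apply the Euclidean algorithm:
  z - 6 = (-1/4)(-4z + 12) + (-3)
  -4z + 12 = ((4/3)z - 4)(-3) + (0)
The last nonzero remainder is the constant -3, so the polynomials are coprime and gcd = 1.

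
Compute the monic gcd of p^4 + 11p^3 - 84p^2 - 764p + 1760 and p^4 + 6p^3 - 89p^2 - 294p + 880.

By polynomial division,
  p^4 + 11p^3 - 84p^2 - 764p + 1760 = (p^4 + 6p^3 - 89p^2 - 294p + 880) + (5p^3 + 5p^2 - 470p + 880)
  p^4 + 6p^3 - 89p^2 - 294p + 880 = ((1/5)p + 1)(5p^3 + 5p^2 - 470p + 880) + (0)
Last nonzero remainder: 5p^3 + 5p^2 - 470p + 880. Dividing through by 5 gives the monic gcd p^3 + p^2 - 94p + 176.

p^3 + p^2 - 94p + 176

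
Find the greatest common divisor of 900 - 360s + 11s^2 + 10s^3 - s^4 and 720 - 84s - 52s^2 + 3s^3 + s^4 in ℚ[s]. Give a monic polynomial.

-30 + s + s^2

Repeated division with remainder:
  -s^4 + 10s^3 + 11s^2 - 360s + 900 = (-1)(s^4 + 3s^3 - 52s^2 - 84s + 720) + (13s^3 - 41s^2 - 444s + 1620)
  s^4 + 3s^3 - 52s^2 - 84s + 720 = ((1/13)s + 80/169)(13s^3 - 41s^2 - 444s + 1620) + ((264/169)s^2 + (264/169)s - 7920/169)
  13s^3 - 41s^2 - 444s + 1620 = ((2197/264)s - 1521/44)((264/169)s^2 + (264/169)s - 7920/169) + (0)
Last nonzero remainder: (264/169)s^2 + (264/169)s - 7920/169. Dividing through by 264/169 gives the monic gcd s^2 + s - 30.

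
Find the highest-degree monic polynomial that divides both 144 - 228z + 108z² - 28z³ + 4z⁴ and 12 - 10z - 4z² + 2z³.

By polynomial division,
  4z⁴ - 28z³ + 108z² - 228z + 144 = (2z - 10)(2z³ - 4z² - 10z + 12) + (88z² - 352z + 264)
  2z³ - 4z² - 10z + 12 = ((1/44)z + 1/22)(88z² - 352z + 264) + (0)
Last nonzero remainder: 88z² - 352z + 264. Dividing through by 88 gives the monic gcd z² - 4z + 3.

3 - 4z + z²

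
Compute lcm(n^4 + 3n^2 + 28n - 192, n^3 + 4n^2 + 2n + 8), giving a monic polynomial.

Repeated division with remainder:
  n^4 + 3n^2 + 28n - 192 = (n - 4)(n^3 + 4n^2 + 2n + 8) + (17n^2 + 28n - 160)
  n^3 + 4n^2 + 2n + 8 = ((1/17)n + 40/289)(17n^2 + 28n - 160) + ((2178/289)n + 8712/289)
  17n^2 + 28n - 160 = ((4913/2178)n - 5780/1089)((2178/289)n + 8712/289) + (0)
Last nonzero remainder: (2178/289)n + 8712/289. Dividing through by 2178/289 gives the monic gcd n + 4.
Then lcm(f, g) = f·g / gcd(f, g); expanding and making the result monic gives the answer.

n^6 + 5n^4 + 28n^3 - 186n^2 + 56n - 384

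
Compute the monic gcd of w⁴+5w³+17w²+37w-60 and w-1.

w-1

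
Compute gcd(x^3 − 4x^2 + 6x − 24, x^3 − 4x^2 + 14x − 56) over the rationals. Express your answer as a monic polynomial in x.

x − 4

Euclidean algorithm in ℚ[x]:
  x^3 − 4x^2 + 6x − 24 = (x^3 − 4x^2 + 14x − 56) + (−8x + 32)
  x^3 − 4x^2 + 14x − 56 = (−(1/8)x^2 − 7/4)(−8x + 32) + (0)
Last nonzero remainder: −8x + 32. Dividing through by −8 gives the monic gcd x − 4.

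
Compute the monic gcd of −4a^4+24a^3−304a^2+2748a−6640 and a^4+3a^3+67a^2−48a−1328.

a^3−a^2+71a−332

Apply the Euclidean algorithm:
  −4a^4+24a^3−304a^2+2748a−6640 = (−4)(a^4+3a^3+67a^2−48a−1328) + (36a^3−36a^2+2556a−11952)
  a^4+3a^3+67a^2−48a−1328 = ((1/36)a+1/9)(36a^3−36a^2+2556a−11952) + (0)
Last nonzero remainder: 36a^3−36a^2+2556a−11952. Dividing through by 36 gives the monic gcd a^3−a^2+71a−332.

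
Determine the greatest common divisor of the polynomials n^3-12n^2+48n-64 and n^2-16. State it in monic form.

By polynomial division,
  n^3-12n^2+48n-64 = (n-12)(n^2-16) + (64n-256)
  n^2-16 = ((1/64)n+1/16)(64n-256) + (0)
Last nonzero remainder: 64n-256. Dividing through by 64 gives the monic gcd n-4.

n-4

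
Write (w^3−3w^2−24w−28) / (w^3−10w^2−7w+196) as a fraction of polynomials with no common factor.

(w^2+4w+4)/(w^2−3w−28)

Repeated division with remainder:
  w^3−3w^2−24w−28 = (w^3−10w^2−7w+196) + (7w^2−17w−224)
  w^3−10w^2−7w+196 = ((1/7)w−53/49)(7w^2−17w−224) + ((324/49)w−324/7)
  7w^2−17w−224 = ((343/324)w+392/81)((324/49)w−324/7) + (0)
Last nonzero remainder: (324/49)w−324/7. Dividing through by 324/49 gives the monic gcd w−7.
Cancel w−7 from numerator and denominator to get the reduced form.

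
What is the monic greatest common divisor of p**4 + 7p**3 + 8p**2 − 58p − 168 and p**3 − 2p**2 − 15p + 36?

Apply the Euclidean algorithm:
  p**4 + 7p**3 + 8p**2 − 58p − 168 = (p + 9)(p**3 − 2p**2 − 15p + 36) + (41p**2 + 41p − 492)
  p**3 − 2p**2 − 15p + 36 = ((1/41)p − 3/41)(41p**2 + 41p − 492) + (0)
Last nonzero remainder: 41p**2 + 41p − 492. Dividing through by 41 gives the monic gcd p**2 + p − 12.

p**2 + p − 12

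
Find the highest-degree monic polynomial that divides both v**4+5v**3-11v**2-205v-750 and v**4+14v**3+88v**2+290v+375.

v**3+11v**2+55v+125

Euclidean algorithm in ℚ[v]:
  v**4+5v**3-11v**2-205v-750 = (v**4+14v**3+88v**2+290v+375) + (-9v**3-99v**2-495v-1125)
  v**4+14v**3+88v**2+290v+375 = (-(1/9)v-1/3)(-9v**3-99v**2-495v-1125) + (0)
Last nonzero remainder: -9v**3-99v**2-495v-1125. Dividing through by -9 gives the monic gcd v**3+11v**2+55v+125.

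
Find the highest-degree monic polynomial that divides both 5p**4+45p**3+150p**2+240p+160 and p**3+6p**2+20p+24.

Repeated division with remainder:
  5p**4+45p**3+150p**2+240p+160 = (5p+15)(p**3+6p**2+20p+24) + (−40p**2−180p−200)
  p**3+6p**2+20p+24 = (−(1/40)p−3/80)(−40p**2−180p−200) + ((33/4)p+33/2)
  −40p**2−180p−200 = (−(160/33)p−400/33)((33/4)p+33/2) + (0)
Last nonzero remainder: (33/4)p+33/2. Dividing through by 33/4 gives the monic gcd p+2.

p+2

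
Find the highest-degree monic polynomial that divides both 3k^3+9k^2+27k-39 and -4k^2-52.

Euclidean algorithm in ℚ[k]:
  3k^3+9k^2+27k-39 = (-(3/4)k-9/4)(-4k^2-52) + (-12k-156)
  -4k^2-52 = ((1/3)k-13/3)(-12k-156) + (-728)
  -12k-156 = ((3/182)k+3/14)(-728) + (0)
The last nonzero remainder is the constant -728, so the polynomials are coprime and gcd = 1.

1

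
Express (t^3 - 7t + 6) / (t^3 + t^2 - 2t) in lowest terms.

Euclidean algorithm in ℚ[t]:
  t^3 - 7t + 6 = (t^3 + t^2 - 2t) + (-t^2 - 5t + 6)
  t^3 + t^2 - 2t = (-t + 4)(-t^2 - 5t + 6) + (24t - 24)
  -t^2 - 5t + 6 = (-(1/24)t - 1/4)(24t - 24) + (0)
Last nonzero remainder: 24t - 24. Dividing through by 24 gives the monic gcd t - 1.
Cancel t - 1 from numerator and denominator to get the reduced form.

(t^2 + t - 6)/(t^2 + 2t)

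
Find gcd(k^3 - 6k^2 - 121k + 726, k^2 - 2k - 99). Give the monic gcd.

k - 11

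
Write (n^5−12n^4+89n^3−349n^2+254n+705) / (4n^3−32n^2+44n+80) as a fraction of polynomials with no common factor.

(n^3−8n^2+62n−141)/(4n−16)

Repeated division with remainder:
  n^5−12n^4+89n^3−349n^2+254n+705 = ((1/4)n^2−n+23/2)(4n^3−32n^2+44n+80) + (43n^2−172n−215)
  4n^3−32n^2+44n+80 = ((4/43)n−16/43)(43n^2−172n−215) + (0)
Last nonzero remainder: 43n^2−172n−215. Dividing through by 43 gives the monic gcd n^2−4n−5.
Cancel n^2−4n−5 from numerator and denominator to get the reduced form.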